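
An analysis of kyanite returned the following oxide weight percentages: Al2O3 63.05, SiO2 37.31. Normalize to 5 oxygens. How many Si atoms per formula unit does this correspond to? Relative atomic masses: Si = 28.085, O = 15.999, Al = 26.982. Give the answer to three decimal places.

1.003 Si apfu

Al2O3: 63.05/101.961 = 0.61837 mol → 1.23674 mol Al, 1.85511 mol O.
SiO2: 37.31/60.083 = 0.62097 mol → 0.62097 mol Si, 1.24194 mol O.
Total oxygen = 3.09705 mol. Normalization factor = 5/3.09705 = 1.61444.
Si per 5 O = 0.62097 × 1.61444 = 1.003.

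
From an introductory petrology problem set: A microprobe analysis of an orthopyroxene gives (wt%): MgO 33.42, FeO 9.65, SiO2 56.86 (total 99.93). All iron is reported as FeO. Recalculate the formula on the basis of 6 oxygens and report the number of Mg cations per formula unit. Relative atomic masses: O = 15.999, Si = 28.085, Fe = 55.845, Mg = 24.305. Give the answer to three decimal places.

MgO (M=40.304): mol = 0.82920; Mg = 0.82920, O = 0.82920.
FeO (M=71.844): mol = 0.13432; Fe = 0.13432, O = 0.13432.
SiO2 (M=60.083): mol = 0.94636; Si = 0.94636, O = 1.89272.
ΣO = 2.85624; factor = 6/ΣO = 2.10066.
Mg apfu = 0.82920 × 2.10066 = 1.742.

1.742 Mg apfu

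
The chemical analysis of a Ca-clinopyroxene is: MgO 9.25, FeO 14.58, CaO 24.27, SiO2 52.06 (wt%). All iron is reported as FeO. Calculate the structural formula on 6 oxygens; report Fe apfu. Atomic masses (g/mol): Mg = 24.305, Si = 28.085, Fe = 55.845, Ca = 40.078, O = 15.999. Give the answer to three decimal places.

0.469 Fe apfu

MgO: 9.25/40.304 = 0.22951 mol → 0.22951 mol Mg, 0.22951 mol O.
FeO: 14.58/71.844 = 0.20294 mol → 0.20294 mol Fe, 0.20294 mol O.
CaO: 24.27/56.077 = 0.43280 mol → 0.43280 mol Ca, 0.43280 mol O.
SiO2: 52.06/60.083 = 0.86647 mol → 0.86647 mol Si, 1.73294 mol O.
Total oxygen = 2.59819 mol. Normalization factor = 6/2.59819 = 2.30930.
Fe per 6 O = 0.20294 × 2.30930 = 0.469.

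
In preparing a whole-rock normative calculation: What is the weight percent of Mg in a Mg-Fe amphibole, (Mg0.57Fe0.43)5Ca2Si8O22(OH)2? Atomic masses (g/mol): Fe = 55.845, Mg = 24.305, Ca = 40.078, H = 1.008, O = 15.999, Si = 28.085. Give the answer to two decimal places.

M((Mg0.57Fe0.43)5Ca2Si8O22(OH)2) = 880.164 g/mol.
Mg contributes 2.85 × 24.305 = 69.269 g per mole.
69.269/880.164 = 0.0787 → 7.87%.

7.87 weight percent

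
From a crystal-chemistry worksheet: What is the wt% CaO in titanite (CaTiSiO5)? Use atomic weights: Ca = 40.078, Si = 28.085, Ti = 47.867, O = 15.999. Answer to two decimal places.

28.61 wt%

Formula mass = 196.025 g/mol.
1 Ca → 1.0000 mol CaO per formula unit; M(CaO) = 56.077, so CaO mass = 56.077 g.
56.077/196.025 × 100 = 28.61 wt%.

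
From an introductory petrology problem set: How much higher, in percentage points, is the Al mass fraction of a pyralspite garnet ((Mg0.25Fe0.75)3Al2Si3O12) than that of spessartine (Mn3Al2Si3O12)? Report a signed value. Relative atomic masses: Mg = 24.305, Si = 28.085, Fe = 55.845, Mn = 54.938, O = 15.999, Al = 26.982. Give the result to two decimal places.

Al in (Mg0.25Fe0.75)3Al2Si3O12: molar mass 474.087 g/mol; 2×26.982 = 53.964 g → 11.38 wt%.
Al in Mn3Al2Si3O12: molar mass 495.021 g/mol; 2×26.982 = 53.964 g → 10.90 wt%.
Difference = 11.38 − 10.90 = 0.48 percentage points.

0.48 percentage points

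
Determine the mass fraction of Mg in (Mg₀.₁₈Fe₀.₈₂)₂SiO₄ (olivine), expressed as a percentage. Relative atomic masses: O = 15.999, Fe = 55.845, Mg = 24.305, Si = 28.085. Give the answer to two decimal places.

Formula mass = 0.36*24.305 + 1.64*55.845 + 1*28.085 + 4*15.999 = 192.417 g/mol, of which 8.750 g is Mg.
So Mg makes up 8.750/192.417 = 0.0455 of the mass, i.e. 4.55%.

4.55 wt%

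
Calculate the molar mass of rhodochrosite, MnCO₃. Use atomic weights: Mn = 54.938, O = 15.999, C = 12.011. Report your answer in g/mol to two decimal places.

114.95 g/mol

M = 1(54.938) + 1(12.011) + 3(15.999)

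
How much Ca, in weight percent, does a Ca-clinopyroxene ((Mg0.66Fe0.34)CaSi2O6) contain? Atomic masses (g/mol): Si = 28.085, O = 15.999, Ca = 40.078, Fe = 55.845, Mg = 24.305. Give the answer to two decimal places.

17.63 weight percent

Molar mass of (Mg0.66Fe0.34)CaSi2O6: 0.66*24.305 + 0.34*55.845 + 1*40.078 + 2*28.085 + 6*15.999 = 227.271 g/mol.
Mass of Ca per formula unit: 1 × 40.078 = 40.078 g.
Weight fraction Ca = 40.078 / 227.271 = 0.1763.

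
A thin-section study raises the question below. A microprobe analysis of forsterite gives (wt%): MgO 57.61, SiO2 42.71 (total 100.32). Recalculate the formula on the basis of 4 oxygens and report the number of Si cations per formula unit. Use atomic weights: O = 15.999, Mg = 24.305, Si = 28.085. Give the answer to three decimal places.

57.61 wt% MgO ÷ 40.304 g/mol = 1.42939 mol, giving 1.42939 Mg and 1.42939 O.
42.71 wt% SiO2 ÷ 60.083 g/mol = 0.71085 mol, giving 0.71085 Si and 1.42170 O.
Oxygen sums to 2.85109; scaling by 4/2.85109 = 1.40297 puts the formula on 4 O.
Si: 0.71085 × 1.40297 = 0.997 atoms per formula unit.

0.997 Si apfu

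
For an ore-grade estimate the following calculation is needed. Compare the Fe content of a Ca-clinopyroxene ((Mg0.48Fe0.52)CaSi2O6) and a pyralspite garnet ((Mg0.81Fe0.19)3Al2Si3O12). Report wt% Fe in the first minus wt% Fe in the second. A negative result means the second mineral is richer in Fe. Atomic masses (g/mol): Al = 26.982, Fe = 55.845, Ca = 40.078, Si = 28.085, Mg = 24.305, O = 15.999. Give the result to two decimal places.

Fe in (Mg0.48Fe0.52)CaSi2O6: molar mass 232.948 g/mol; 0.52×55.845 = 29.039 g → 12.47 wt%.
Fe in (Mg0.81Fe0.19)3Al2Si3O12: molar mass 421.100 g/mol; 0.57×55.845 = 31.832 g → 7.56 wt%.
Difference = 12.47 − 7.56 = 4.91 percentage points.

4.91 percentage points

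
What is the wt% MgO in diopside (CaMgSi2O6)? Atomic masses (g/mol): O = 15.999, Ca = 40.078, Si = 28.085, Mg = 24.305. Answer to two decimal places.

M(CaMgSi2O6) = 216.547 g/mol; M(MgO) = 40.304 g/mol.
Moles MgO per formula unit = 1 Mg ÷ 1 = 1.0000.
MgO fraction = (1.0000 × 40.304) / 216.547 = 40.304/216.547 = 0.1861.

18.61 wt%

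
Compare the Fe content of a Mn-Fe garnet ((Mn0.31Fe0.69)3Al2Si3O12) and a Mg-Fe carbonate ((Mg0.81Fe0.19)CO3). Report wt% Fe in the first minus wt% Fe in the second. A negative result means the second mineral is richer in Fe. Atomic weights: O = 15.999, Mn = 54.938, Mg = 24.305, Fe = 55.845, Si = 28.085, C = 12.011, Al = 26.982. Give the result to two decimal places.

11.51 percentage points

First mineral: 115.599 g Fe in 496.898 g formula = 23.26 wt% Fe.
Second mineral: 10.611 g Fe in 90.306 g formula = 11.75 wt% Fe.
23.26% − 11.75% gives a difference of 11.51 percentage points.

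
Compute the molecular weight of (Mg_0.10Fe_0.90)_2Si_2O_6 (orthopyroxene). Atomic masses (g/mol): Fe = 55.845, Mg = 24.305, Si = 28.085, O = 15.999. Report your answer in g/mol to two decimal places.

257.55 g/mol

M = 0.20·24.305 + 1.80·55.845 + 2·28.085 + 6·15.999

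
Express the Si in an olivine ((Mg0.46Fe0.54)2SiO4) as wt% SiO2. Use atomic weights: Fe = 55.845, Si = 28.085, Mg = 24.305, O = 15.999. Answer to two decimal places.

34.38 wt%

Formula mass = 174.754 g/mol.
1 Si → 1.0000 mol SiO2 per formula unit; M(SiO2) = 60.083, so SiO2 mass = 60.083 g.
60.083/174.754 × 100 = 34.38 wt%.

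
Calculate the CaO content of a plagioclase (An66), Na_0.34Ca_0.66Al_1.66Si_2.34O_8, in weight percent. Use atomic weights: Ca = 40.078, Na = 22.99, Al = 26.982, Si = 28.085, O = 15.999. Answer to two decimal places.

13.57 wt%

Molar mass of Na_0.34Ca_0.66Al_1.66Si_2.34O_8 = 0.34×22.99 + 0.66×40.078 + 1.66×26.982 + 2.34×28.085 + 8×15.999 = 272.769 g/mol.
Each formula unit contains 0.66 Ca, equivalent to 0.66/1 = 0.6600 mol CaO.
M(CaO) = 1×40.078 + 1×15.999 = 56.077 g/mol.
Mass of CaO per formula unit = 0.6600 × 56.077 = 37.011 g.
CaO wt% = 37.011 / 272.769 × 100 = 13.57%.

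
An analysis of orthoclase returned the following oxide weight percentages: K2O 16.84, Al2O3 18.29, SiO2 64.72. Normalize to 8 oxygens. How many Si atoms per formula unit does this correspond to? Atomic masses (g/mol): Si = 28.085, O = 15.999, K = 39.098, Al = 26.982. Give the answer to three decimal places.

3.001 Si apfu

K2O: 16.84/94.195 = 0.17878 mol → 0.35756 mol K, 0.17878 mol O.
Al2O3: 18.29/101.961 = 0.17938 mol → 0.35876 mol Al, 0.53814 mol O.
SiO2: 64.72/60.083 = 1.07718 mol → 1.07718 mol Si, 2.15436 mol O.
Total oxygen = 2.87128 mol. Normalization factor = 8/2.87128 = 2.78621.
Si per 8 O = 1.07718 × 2.78621 = 3.001.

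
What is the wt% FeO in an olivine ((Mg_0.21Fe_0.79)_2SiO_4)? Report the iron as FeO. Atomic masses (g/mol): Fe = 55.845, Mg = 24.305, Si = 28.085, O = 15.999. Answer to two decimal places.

59.58 wt%

Formula mass = 190.524 g/mol.
1.58 Fe → 1.5800 mol FeO per formula unit; M(FeO) = 71.844, so FeO mass = 113.514 g.
113.514/190.524 × 100 = 59.58 wt%.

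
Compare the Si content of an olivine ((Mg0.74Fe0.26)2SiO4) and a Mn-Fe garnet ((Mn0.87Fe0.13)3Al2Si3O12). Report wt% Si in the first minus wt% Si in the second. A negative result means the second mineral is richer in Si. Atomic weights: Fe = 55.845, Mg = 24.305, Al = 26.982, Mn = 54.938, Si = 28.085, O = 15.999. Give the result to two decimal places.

First mineral: 28.085 g Si in 157.092 g formula = 17.88 wt% Si.
Second mineral: 84.255 g Si in 495.375 g formula = 17.01 wt% Si.
17.88% − 17.01% gives a difference of 0.87 percentage points.

0.87 percentage points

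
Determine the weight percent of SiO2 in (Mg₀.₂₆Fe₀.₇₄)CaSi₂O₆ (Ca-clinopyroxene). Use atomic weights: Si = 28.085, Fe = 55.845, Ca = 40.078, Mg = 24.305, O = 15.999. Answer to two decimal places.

50.09 wt%

Molar mass of (Mg₀.₂₆Fe₀.₇₄)CaSi₂O₆ = 0.26·24.305 + 0.74·55.845 + 1·40.078 + 2·28.085 + 6·15.999 = 239.887 g/mol.
Each formula unit contains 2 Si, equivalent to 2/1 = 2.0000 mol SiO2.
M(SiO2) = 1×28.085 + 2×15.999 = 60.083 g/mol.
Mass of SiO2 per formula unit = 2.0000 × 60.083 = 120.166 g.
SiO2 wt% = 120.166 / 239.887 × 100 = 50.09%.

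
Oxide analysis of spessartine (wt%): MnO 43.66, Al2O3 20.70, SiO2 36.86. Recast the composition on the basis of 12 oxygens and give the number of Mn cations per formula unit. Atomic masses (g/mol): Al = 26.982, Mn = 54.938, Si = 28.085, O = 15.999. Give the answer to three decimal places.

3.013 Mn apfu

43.66 wt% MnO ÷ 70.937 g/mol = 0.61548 mol, giving 0.61548 Mn and 0.61548 O.
20.70 wt% Al2O3 ÷ 101.961 g/mol = 0.20302 mol, giving 0.40604 Al and 0.60906 O.
36.86 wt% SiO2 ÷ 60.083 g/mol = 0.61348 mol, giving 0.61348 Si and 1.22696 O.
Oxygen sums to 2.45150; scaling by 12/2.45150 = 4.89496 puts the formula on 12 O.
Mn: 0.61548 × 4.89496 = 3.013 atoms per formula unit.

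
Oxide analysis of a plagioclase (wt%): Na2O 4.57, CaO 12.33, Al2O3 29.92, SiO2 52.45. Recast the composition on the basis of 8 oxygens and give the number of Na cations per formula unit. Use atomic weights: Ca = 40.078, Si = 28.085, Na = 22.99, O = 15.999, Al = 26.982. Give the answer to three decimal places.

Na2O: 4.57/61.979 = 0.07373 mol → 0.14746 mol Na, 0.07373 mol O.
CaO: 12.33/56.077 = 0.21988 mol → 0.21988 mol Ca, 0.21988 mol O.
Al2O3: 29.92/101.961 = 0.29345 mol → 0.58690 mol Al, 0.88035 mol O.
SiO2: 52.45/60.083 = 0.87296 mol → 0.87296 mol Si, 1.74592 mol O.
Total oxygen = 2.91988 mol. Normalization factor = 8/2.91988 = 2.73984.
Na per 8 O = 0.14746 × 2.73984 = 0.404.

0.404 Na apfu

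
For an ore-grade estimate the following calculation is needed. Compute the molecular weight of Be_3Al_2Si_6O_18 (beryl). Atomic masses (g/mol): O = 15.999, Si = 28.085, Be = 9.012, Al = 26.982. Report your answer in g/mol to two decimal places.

Be: 3 × 9.012 = 27.0360
Al: 2 × 26.982 = 53.9640
Si: 6 × 28.085 = 168.5100
O: 18 × 15.999 = 287.9820
Summing the contributions gives the formula mass.

537.49 g/mol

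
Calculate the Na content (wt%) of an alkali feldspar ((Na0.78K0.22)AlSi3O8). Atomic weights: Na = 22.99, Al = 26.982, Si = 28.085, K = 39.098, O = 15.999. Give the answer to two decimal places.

M((Na0.78K0.22)AlSi3O8) = 265.763 g/mol.
Na contributes 0.78 × 22.99 = 17.932 g per mole.
17.932/265.763 = 0.0675 → 6.75%.

6.75 wt%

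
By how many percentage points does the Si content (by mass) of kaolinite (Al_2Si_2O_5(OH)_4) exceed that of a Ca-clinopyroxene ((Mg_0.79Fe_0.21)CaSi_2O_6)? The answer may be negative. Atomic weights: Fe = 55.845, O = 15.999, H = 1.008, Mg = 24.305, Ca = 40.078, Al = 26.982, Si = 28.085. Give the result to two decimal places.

Si in Al_2Si_2O_5(OH)_4: molar mass 258.157 g/mol; 2×28.085 = 56.170 g → 21.76 wt%.
Si in (Mg_0.79Fe_0.21)CaSi_2O_6: molar mass 223.170 g/mol; 2×28.085 = 56.170 g → 25.17 wt%.
Difference = 21.76 − 25.17 = -3.41 percentage points.

-3.41 percentage points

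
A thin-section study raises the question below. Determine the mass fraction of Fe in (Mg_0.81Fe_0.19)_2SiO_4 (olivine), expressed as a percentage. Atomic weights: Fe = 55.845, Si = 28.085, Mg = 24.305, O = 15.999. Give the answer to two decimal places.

13.90 weight percent

M((Mg_0.81Fe_0.19)_2SiO_4) = 152.676 g/mol.
Fe contributes 0.38 × 55.845 = 21.221 g per mole.
21.221/152.676 = 0.1390 → 13.90%.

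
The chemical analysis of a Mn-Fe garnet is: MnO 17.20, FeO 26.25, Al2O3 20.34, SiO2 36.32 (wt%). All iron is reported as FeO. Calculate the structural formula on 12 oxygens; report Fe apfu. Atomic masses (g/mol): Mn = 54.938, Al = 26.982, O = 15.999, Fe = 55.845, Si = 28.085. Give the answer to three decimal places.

1.815 Fe apfu

17.20 wt% MnO ÷ 70.937 g/mol = 0.24247 mol, giving 0.24247 Mn and 0.24247 O.
26.25 wt% FeO ÷ 71.844 g/mol = 0.36537 mol, giving 0.36537 Fe and 0.36537 O.
20.34 wt% Al2O3 ÷ 101.961 g/mol = 0.19949 mol, giving 0.39898 Al and 0.59847 O.
36.32 wt% SiO2 ÷ 60.083 g/mol = 0.60450 mol, giving 0.60450 Si and 1.20900 O.
Oxygen sums to 2.41531; scaling by 12/2.41531 = 4.96831 puts the formula on 12 O.
Fe: 0.36537 × 4.96831 = 1.815 atoms per formula unit.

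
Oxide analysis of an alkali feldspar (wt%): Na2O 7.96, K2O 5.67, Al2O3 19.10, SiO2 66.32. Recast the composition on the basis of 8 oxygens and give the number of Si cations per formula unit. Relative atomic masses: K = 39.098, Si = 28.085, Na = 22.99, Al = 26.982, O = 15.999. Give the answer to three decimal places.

2.985 Si apfu

Na2O: 7.96/61.979 = 0.12843 mol → 0.25686 mol Na, 0.12843 mol O.
K2O: 5.67/94.195 = 0.06019 mol → 0.12038 mol K, 0.06019 mol O.
Al2O3: 19.10/101.961 = 0.18733 mol → 0.37466 mol Al, 0.56199 mol O.
SiO2: 66.32/60.083 = 1.10381 mol → 1.10381 mol Si, 2.20762 mol O.
Total oxygen = 2.95823 mol. Normalization factor = 8/2.95823 = 2.70432.
Si per 8 O = 1.10381 × 2.70432 = 2.985.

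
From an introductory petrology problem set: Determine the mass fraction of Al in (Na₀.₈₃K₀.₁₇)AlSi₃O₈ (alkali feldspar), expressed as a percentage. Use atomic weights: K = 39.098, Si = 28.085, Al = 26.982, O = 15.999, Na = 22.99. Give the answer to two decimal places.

Formula mass = 0.83×22.99 + 0.17×39.098 + 1×26.982 + 3×28.085 + 8×15.999 = 264.957 g/mol, of which 26.982 g is Al.
So Al makes up 26.982/264.957 = 0.1018 of the mass, i.e. 10.18%.

10.18 wt%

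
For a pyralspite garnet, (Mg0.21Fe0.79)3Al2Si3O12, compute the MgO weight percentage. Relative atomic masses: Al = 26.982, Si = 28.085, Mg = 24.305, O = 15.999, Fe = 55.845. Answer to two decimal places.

Molar mass of (Mg0.21Fe0.79)3Al2Si3O12 = 0.63×24.305 + 2.37×55.845 + 2×26.982 + 3×28.085 + 12×15.999 = 477.872 g/mol.
Each formula unit contains 0.63 Mg, equivalent to 0.63/1 = 0.6300 mol MgO.
M(MgO) = 1×24.305 + 1×15.999 = 40.304 g/mol.
Mass of MgO per formula unit = 0.6300 × 40.304 = 25.392 g.
MgO wt% = 25.392 / 477.872 × 100 = 5.31%.

5.31 wt%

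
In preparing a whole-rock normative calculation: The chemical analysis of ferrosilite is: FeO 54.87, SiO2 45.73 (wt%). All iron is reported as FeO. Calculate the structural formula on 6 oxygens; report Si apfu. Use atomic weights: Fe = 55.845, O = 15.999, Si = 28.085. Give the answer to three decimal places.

1.998 Si apfu

FeO: 54.87/71.844 = 0.76374 mol → 0.76374 mol Fe, 0.76374 mol O.
SiO2: 45.73/60.083 = 0.76111 mol → 0.76111 mol Si, 1.52222 mol O.
Total oxygen = 2.28596 mol. Normalization factor = 6/2.28596 = 2.62472.
Si per 6 O = 0.76111 × 2.62472 = 1.998.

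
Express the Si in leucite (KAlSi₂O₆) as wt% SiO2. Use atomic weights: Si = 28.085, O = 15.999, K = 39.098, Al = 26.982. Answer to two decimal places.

55.06 wt%

Formula mass = 218.244 g/mol.
2 Si → 2.0000 mol SiO2 per formula unit; M(SiO2) = 60.083, so SiO2 mass = 120.166 g.
120.166/218.244 × 100 = 55.06 wt%.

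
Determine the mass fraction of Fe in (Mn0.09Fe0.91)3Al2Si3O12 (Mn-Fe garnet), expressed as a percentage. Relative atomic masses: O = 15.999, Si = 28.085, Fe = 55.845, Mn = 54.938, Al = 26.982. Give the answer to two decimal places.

Molar mass of (Mn0.09Fe0.91)3Al2Si3O12: 0.27·54.938 + 2.73·55.845 + 2·26.982 + 3·28.085 + 12·15.999 = 497.497 g/mol.
Mass of Fe per formula unit: 2.73 × 55.845 = 152.457 g.
Weight fraction Fe = 152.457 / 497.497 = 0.3064.

30.64 mass %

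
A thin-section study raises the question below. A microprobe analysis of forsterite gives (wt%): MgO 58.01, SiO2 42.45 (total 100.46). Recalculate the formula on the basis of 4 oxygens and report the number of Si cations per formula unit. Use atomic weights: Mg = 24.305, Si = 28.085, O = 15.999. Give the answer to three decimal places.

0.991 Si apfu

MgO: 58.01/40.304 = 1.43931 mol → 1.43931 mol Mg, 1.43931 mol O.
SiO2: 42.45/60.083 = 0.70652 mol → 0.70652 mol Si, 1.41304 mol O.
Total oxygen = 2.85235 mol. Normalization factor = 4/2.85235 = 1.40235.
Si per 4 O = 0.70652 × 1.40235 = 0.991.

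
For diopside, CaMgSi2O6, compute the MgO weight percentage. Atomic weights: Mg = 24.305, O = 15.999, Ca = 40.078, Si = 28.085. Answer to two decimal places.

Formula mass = 216.547 g/mol.
1 Mg → 1.0000 mol MgO per formula unit; M(MgO) = 40.304, so MgO mass = 40.304 g.
40.304/216.547 × 100 = 18.61 wt%.

18.61 wt%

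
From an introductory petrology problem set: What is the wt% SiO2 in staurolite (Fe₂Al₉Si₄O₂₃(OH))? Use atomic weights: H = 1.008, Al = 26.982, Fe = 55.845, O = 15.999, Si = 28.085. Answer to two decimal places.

M(Fe₂Al₉Si₄O₂₃(OH)) = 851.852 g/mol; M(SiO2) = 60.083 g/mol.
Moles SiO2 per formula unit = 4 Si ÷ 1 = 4.0000.
SiO2 fraction = (4.0000 × 60.083) / 851.852 = 240.332/851.852 = 0.2821.

28.21 wt%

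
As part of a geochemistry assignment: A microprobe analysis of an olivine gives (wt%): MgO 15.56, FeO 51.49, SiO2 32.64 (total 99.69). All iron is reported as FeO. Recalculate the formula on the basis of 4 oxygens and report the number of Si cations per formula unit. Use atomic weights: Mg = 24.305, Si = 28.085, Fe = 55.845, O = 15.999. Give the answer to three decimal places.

15.56 wt% MgO ÷ 40.304 g/mol = 0.38607 mol, giving 0.38607 Mg and 0.38607 O.
51.49 wt% FeO ÷ 71.844 g/mol = 0.71669 mol, giving 0.71669 Fe and 0.71669 O.
32.64 wt% SiO2 ÷ 60.083 g/mol = 0.54325 mol, giving 0.54325 Si and 1.08650 O.
Oxygen sums to 2.18926; scaling by 4/2.18926 = 1.82710 puts the formula on 4 O.
Si: 0.54325 × 1.82710 = 0.993 atoms per formula unit.

0.993 Si apfu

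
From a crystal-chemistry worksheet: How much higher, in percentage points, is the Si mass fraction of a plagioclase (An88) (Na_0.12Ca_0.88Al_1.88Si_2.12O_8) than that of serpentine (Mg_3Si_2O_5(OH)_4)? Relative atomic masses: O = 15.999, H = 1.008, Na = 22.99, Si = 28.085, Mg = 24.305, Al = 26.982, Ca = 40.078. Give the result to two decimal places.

1.28 percentage points

M(Na_0.12Ca_0.88Al_1.88Si_2.12O_8) = 276.286 g/mol, so wt% Si = 59.540/276.286 × 100 = 21.55%.
M(Mg_3Si_2O_5(OH)_4) = 277.108 g/mol, so wt% Si = 56.170/277.108 × 100 = 20.27%.
21.55 − 20.27 = 1.28 pp.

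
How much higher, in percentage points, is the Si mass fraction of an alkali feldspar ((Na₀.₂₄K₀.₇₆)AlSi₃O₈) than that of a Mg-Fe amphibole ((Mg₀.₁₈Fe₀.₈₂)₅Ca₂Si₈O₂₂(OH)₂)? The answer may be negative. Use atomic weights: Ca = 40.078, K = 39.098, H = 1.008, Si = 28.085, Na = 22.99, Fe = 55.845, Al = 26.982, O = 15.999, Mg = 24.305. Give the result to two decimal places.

Si in (Na₀.₂₄K₀.₇₆)AlSi₃O₈: molar mass 274.461 g/mol; 3×28.085 = 84.255 g → 30.70 wt%.
Si in (Mg₀.₁₈Fe₀.₈₂)₅Ca₂Si₈O₂₂(OH)₂: molar mass 941.667 g/mol; 8×28.085 = 224.680 g → 23.86 wt%.
Difference = 30.70 − 23.86 = 6.84 percentage points.

6.84 percentage points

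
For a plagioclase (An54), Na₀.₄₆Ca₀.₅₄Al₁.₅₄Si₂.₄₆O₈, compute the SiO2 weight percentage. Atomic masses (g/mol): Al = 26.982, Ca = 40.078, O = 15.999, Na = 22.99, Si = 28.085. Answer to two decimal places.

54.57 wt%

Formula mass = 270.851 g/mol.
2.46 Si → 2.4600 mol SiO2 per formula unit; M(SiO2) = 60.083, so SiO2 mass = 147.804 g.
147.804/270.851 × 100 = 54.57 wt%.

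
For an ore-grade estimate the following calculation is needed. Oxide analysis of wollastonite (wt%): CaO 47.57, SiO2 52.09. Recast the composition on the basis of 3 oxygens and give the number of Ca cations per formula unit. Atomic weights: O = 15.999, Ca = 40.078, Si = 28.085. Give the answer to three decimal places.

0.986 Ca apfu

CaO: 47.57/56.077 = 0.84830 mol → 0.84830 mol Ca, 0.84830 mol O.
SiO2: 52.09/60.083 = 0.86697 mol → 0.86697 mol Si, 1.73394 mol O.
Total oxygen = 2.58224 mol. Normalization factor = 3/2.58224 = 1.16178.
Ca per 3 O = 0.84830 × 1.16178 = 0.986.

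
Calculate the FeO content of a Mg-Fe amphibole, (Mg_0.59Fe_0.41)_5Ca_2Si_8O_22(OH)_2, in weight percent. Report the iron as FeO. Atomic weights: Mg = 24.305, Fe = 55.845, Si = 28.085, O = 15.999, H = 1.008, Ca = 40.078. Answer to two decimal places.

M((Mg_0.59Fe_0.41)_5Ca_2Si_8O_22(OH)_2) = 877.010 g/mol; M(FeO) = 71.844 g/mol.
Moles FeO per formula unit = 2.05 Fe ÷ 1 = 2.0500.
FeO fraction = (2.0500 × 71.844) / 877.010 = 147.280/877.010 = 0.1679.

16.79 wt%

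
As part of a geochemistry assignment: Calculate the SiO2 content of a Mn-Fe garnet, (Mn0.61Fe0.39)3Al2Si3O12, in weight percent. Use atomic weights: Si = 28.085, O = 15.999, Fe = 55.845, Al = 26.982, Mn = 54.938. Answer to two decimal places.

36.33 wt%

Molar mass of (Mn0.61Fe0.39)3Al2Si3O12 = 1.83×54.938 + 1.17×55.845 + 2×26.982 + 3×28.085 + 12×15.999 = 496.082 g/mol.
Each formula unit contains 3 Si, equivalent to 3/1 = 3.0000 mol SiO2.
M(SiO2) = 1×28.085 + 2×15.999 = 60.083 g/mol.
Mass of SiO2 per formula unit = 3.0000 × 60.083 = 180.249 g.
SiO2 wt% = 180.249 / 496.082 × 100 = 36.33%.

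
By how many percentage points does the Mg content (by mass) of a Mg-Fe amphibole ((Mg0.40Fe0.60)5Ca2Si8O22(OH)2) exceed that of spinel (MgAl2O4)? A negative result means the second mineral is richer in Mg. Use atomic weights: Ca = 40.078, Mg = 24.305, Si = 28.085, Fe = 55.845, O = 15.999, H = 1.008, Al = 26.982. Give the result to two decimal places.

-11.72 percentage points

M((Mg0.40Fe0.60)5Ca2Si8O22(OH)2) = 906.973 g/mol, so wt% Mg = 48.610/906.973 × 100 = 5.36%.
M(MgAl2O4) = 142.265 g/mol, so wt% Mg = 24.305/142.265 × 100 = 17.08%.
5.36 − 17.08 = -11.72 pp.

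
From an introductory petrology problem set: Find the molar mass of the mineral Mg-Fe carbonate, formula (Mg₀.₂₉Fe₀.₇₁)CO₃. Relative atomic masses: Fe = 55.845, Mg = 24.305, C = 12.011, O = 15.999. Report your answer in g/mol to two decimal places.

106.71 g/mol

The formula mass is the sum 0.29·24.305 + 0.71·55.845 + 1·12.011 + 3·15.999.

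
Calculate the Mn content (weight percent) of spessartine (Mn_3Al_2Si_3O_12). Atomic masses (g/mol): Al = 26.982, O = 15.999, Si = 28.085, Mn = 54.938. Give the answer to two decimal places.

33.29 weight percent

M(Mn_3Al_2Si_3O_12) = 495.021 g/mol.
Mn contributes 3 × 54.938 = 164.814 g per mole.
164.814/495.021 = 0.3329 → 33.29%.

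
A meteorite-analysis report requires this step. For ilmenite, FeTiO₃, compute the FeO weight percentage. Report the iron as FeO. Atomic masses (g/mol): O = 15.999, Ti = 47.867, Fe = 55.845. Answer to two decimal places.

47.36 wt%

M(FeTiO₃) = 151.709 g/mol; M(FeO) = 71.844 g/mol.
Moles FeO per formula unit = 1 Fe ÷ 1 = 1.0000.
FeO fraction = (1.0000 × 71.844) / 151.709 = 71.844/151.709 = 0.4736.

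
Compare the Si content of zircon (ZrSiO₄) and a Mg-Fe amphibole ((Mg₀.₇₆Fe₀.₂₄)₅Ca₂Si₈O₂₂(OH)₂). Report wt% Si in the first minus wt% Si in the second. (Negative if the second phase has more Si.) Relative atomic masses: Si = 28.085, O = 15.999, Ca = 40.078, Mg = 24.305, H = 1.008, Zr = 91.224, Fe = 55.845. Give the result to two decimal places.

First mineral: 28.085 g Si in 183.305 g formula = 15.32 wt% Si.
Second mineral: 224.680 g Si in 850.201 g formula = 26.43 wt% Si.
15.32% − 26.43% gives a difference of -11.11 percentage points.

-11.11 percentage points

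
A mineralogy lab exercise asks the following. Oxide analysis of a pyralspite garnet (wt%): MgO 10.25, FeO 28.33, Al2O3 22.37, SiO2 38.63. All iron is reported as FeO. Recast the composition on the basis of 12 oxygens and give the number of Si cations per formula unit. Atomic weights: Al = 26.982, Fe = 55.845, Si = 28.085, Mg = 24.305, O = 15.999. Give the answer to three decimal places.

2.976 Si apfu

MgO: 10.25/40.304 = 0.25432 mol → 0.25432 mol Mg, 0.25432 mol O.
FeO: 28.33/71.844 = 0.39433 mol → 0.39433 mol Fe, 0.39433 mol O.
Al2O3: 22.37/101.961 = 0.21940 mol → 0.43880 mol Al, 0.65820 mol O.
SiO2: 38.63/60.083 = 0.64294 mol → 0.64294 mol Si, 1.28588 mol O.
Total oxygen = 2.59273 mol. Normalization factor = 12/2.59273 = 4.62833.
Si per 12 O = 0.64294 × 4.62833 = 2.976.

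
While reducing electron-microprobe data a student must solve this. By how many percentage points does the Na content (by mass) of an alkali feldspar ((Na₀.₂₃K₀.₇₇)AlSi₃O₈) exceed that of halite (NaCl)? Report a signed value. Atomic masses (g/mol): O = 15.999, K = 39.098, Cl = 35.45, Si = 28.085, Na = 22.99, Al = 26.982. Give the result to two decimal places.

First mineral: 5.288 g Na in 274.622 g formula = 1.93 wt% Na.
Second mineral: 22.990 g Na in 58.440 g formula = 39.34 wt% Na.
1.93% − 39.34% gives a difference of -37.41 percentage points.

-37.41 percentage points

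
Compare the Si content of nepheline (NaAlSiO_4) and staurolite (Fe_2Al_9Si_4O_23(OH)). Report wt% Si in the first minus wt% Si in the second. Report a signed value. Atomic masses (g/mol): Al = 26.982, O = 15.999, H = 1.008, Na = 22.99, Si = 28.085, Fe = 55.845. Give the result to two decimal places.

Si in NaAlSiO_4: molar mass 142.053 g/mol; 1×28.085 = 28.085 g → 19.77 wt%.
Si in Fe_2Al_9Si_4O_23(OH): molar mass 851.852 g/mol; 4×28.085 = 112.340 g → 13.19 wt%.
Difference = 19.77 − 13.19 = 6.58 percentage points.

6.58 percentage points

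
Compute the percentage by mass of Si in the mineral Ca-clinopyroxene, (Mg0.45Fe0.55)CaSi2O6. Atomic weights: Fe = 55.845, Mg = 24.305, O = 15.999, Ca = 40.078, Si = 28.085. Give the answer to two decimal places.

24.02 weight percent

Formula mass = 0.45×24.305 + 0.55×55.845 + 1×40.078 + 2×28.085 + 6×15.999 = 233.894 g/mol, of which 56.170 g is Si.
So Si makes up 56.170/233.894 = 0.2402 of the mass, i.e. 24.02%.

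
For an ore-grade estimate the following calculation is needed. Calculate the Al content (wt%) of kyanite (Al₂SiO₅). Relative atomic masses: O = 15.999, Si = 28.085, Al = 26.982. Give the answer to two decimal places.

M(Al₂SiO₅) = 162.044 g/mol.
Al contributes 2 × 26.982 = 53.964 g per mole.
53.964/162.044 = 0.3330 → 33.30%.

33.30 wt%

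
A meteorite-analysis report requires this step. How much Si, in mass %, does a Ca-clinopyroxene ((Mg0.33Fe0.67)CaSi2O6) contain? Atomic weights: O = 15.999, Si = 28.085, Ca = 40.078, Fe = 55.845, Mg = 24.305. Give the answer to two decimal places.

23.63 mass %

M((Mg0.33Fe0.67)CaSi2O6) = 237.679 g/mol.
Si contributes 2 × 28.085 = 56.170 g per mole.
56.170/237.679 = 0.2363 → 23.63%.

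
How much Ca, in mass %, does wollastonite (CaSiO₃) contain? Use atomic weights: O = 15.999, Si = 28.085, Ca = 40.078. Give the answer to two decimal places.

34.50 mass %

M(CaSiO₃) = 116.160 g/mol.
Ca contributes 1 × 40.078 = 40.078 g per mole.
40.078/116.160 = 0.3450 → 34.50%.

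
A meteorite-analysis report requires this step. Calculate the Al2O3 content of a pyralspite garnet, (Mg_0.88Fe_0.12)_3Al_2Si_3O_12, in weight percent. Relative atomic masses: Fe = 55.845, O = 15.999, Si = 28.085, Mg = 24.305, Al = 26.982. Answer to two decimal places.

Formula mass = 414.476 g/mol.
2 Al → 1.0000 mol Al2O3 per formula unit; M(Al2O3) = 101.961, so Al2O3 mass = 101.961 g.
101.961/414.476 × 100 = 24.60 wt%.

24.60 wt%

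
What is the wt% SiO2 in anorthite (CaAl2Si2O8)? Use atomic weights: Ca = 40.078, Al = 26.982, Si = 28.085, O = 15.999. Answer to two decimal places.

Formula mass = 278.204 g/mol.
2 Si → 2.0000 mol SiO2 per formula unit; M(SiO2) = 60.083, so SiO2 mass = 120.166 g.
120.166/278.204 × 100 = 43.19 wt%.

43.19 wt%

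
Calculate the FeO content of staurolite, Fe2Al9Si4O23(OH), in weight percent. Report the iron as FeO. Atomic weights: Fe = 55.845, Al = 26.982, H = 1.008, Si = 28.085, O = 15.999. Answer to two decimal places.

16.87 wt%

Formula mass = 851.852 g/mol.
2 Fe → 2.0000 mol FeO per formula unit; M(FeO) = 71.844, so FeO mass = 143.688 g.
143.688/851.852 × 100 = 16.87 wt%.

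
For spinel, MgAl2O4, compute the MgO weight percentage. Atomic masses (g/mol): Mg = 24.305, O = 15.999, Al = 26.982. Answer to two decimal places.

28.33 wt%

Molar mass of MgAl2O4 = 1*24.305 + 2*26.982 + 4*15.999 = 142.265 g/mol.
Each formula unit contains 1 Mg, equivalent to 1/1 = 1.0000 mol MgO.
M(MgO) = 1×24.305 + 1×15.999 = 40.304 g/mol.
Mass of MgO per formula unit = 1.0000 × 40.304 = 40.304 g.
MgO wt% = 40.304 / 142.265 × 100 = 28.33%.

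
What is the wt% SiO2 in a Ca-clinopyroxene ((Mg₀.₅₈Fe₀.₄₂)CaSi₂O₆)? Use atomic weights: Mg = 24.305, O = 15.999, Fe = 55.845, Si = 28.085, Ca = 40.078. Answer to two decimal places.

52.29 wt%

M((Mg₀.₅₈Fe₀.₄₂)CaSi₂O₆) = 229.794 g/mol; M(SiO2) = 60.083 g/mol.
Moles SiO2 per formula unit = 2 Si ÷ 1 = 2.0000.
SiO2 fraction = (2.0000 × 60.083) / 229.794 = 120.166/229.794 = 0.5229.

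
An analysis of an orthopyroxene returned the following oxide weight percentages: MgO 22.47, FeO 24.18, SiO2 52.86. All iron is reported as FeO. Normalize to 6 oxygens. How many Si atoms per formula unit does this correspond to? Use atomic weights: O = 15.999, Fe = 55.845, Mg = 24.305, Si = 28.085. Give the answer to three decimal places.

1.989 Si apfu

22.47 wt% MgO ÷ 40.304 g/mol = 0.55751 mol, giving 0.55751 Mg and 0.55751 O.
24.18 wt% FeO ÷ 71.844 g/mol = 0.33656 mol, giving 0.33656 Fe and 0.33656 O.
52.86 wt% SiO2 ÷ 60.083 g/mol = 0.87978 mol, giving 0.87978 Si and 1.75956 O.
Oxygen sums to 2.65363; scaling by 6/2.65363 = 2.26105 puts the formula on 6 O.
Si: 0.87978 × 2.26105 = 1.989 atoms per formula unit.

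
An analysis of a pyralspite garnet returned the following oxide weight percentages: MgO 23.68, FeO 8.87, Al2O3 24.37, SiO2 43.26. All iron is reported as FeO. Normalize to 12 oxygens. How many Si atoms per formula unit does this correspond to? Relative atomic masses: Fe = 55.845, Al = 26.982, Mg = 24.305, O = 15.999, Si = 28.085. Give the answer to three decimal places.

MgO: 23.68/40.304 = 0.58753 mol → 0.58753 mol Mg, 0.58753 mol O.
FeO: 8.87/71.844 = 0.12346 mol → 0.12346 mol Fe, 0.12346 mol O.
Al2O3: 24.37/101.961 = 0.23901 mol → 0.47802 mol Al, 0.71703 mol O.
SiO2: 43.26/60.083 = 0.72000 mol → 0.72000 mol Si, 1.44000 mol O.
Total oxygen = 2.86802 mol. Normalization factor = 12/2.86802 = 4.18407.
Si per 12 O = 0.72000 × 4.18407 = 3.013.

3.013 Si apfu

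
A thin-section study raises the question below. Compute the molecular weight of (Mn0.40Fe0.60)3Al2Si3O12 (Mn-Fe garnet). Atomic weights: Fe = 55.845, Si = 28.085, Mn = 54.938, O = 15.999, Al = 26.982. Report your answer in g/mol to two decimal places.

The formula mass is the sum 1.20·54.938 + 1.80·55.845 + 2·26.982 + 3·28.085 + 12·15.999.

496.65 g/mol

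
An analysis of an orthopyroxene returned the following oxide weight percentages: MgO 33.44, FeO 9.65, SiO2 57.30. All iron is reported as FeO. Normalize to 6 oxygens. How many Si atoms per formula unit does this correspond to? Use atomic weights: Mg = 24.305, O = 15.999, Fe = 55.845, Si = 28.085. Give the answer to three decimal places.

1.993 Si apfu

MgO: 33.44/40.304 = 0.82969 mol → 0.82969 mol Mg, 0.82969 mol O.
FeO: 9.65/71.844 = 0.13432 mol → 0.13432 mol Fe, 0.13432 mol O.
SiO2: 57.30/60.083 = 0.95368 mol → 0.95368 mol Si, 1.90736 mol O.
Total oxygen = 2.87137 mol. Normalization factor = 6/2.87137 = 2.08959.
Si per 6 O = 0.95368 × 2.08959 = 1.993.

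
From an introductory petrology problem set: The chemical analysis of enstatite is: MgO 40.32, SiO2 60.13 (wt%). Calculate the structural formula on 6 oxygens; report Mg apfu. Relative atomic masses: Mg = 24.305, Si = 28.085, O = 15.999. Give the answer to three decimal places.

40.32 wt% MgO ÷ 40.304 g/mol = 1.00040 mol, giving 1.00040 Mg and 1.00040 O.
60.13 wt% SiO2 ÷ 60.083 g/mol = 1.00078 mol, giving 1.00078 Si and 2.00156 O.
Oxygen sums to 3.00196; scaling by 6/3.00196 = 1.99869 puts the formula on 6 O.
Mg: 1.00040 × 1.99869 = 1.999 atoms per formula unit.

1.999 Mg apfu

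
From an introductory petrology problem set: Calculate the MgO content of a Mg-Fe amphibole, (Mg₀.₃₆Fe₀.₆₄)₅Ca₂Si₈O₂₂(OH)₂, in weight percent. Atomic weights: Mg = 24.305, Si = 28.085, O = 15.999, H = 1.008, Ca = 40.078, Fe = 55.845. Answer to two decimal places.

Molar mass of (Mg₀.₃₆Fe₀.₆₄)₅Ca₂Si₈O₂₂(OH)₂ = 1.80*24.305 + 3.20*55.845 + 2*40.078 + 8*28.085 + 24*15.999 + 2*1.008 = 913.281 g/mol.
Each formula unit contains 1.80 Mg, equivalent to 1.80/1 = 1.8000 mol MgO.
M(MgO) = 1×24.305 + 1×15.999 = 40.304 g/mol.
Mass of MgO per formula unit = 1.8000 × 40.304 = 72.547 g.
MgO wt% = 72.547 / 913.281 × 100 = 7.94%.

7.94 wt%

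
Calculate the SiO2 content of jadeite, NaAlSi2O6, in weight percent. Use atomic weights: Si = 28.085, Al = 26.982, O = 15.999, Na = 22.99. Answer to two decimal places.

59.45 wt%

M(NaAlSi2O6) = 202.136 g/mol; M(SiO2) = 60.083 g/mol.
Moles SiO2 per formula unit = 2 Si ÷ 1 = 2.0000.
SiO2 fraction = (2.0000 × 60.083) / 202.136 = 120.166/202.136 = 0.5945.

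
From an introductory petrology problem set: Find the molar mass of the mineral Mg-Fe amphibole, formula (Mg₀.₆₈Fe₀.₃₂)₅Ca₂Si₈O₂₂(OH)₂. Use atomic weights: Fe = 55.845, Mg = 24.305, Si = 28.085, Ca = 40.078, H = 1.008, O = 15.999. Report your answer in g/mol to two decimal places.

862.82 g/mol

Mg: 3.40 × 24.305 = 82.6370
Fe: 1.60 × 55.845 = 89.3520
Ca: 2 × 40.078 = 80.1560
Si: 8 × 28.085 = 224.6800
O: 24 × 15.999 = 383.9760
H: 2 × 1.008 = 2.0160
Summing the contributions gives the formula mass.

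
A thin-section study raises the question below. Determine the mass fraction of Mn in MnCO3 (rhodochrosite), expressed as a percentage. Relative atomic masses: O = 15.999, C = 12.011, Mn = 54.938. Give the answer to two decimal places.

47.79 wt%

M(MnCO3) = 114.946 g/mol.
Mn contributes 1 × 54.938 = 54.938 g per mole.
54.938/114.946 = 0.4779 → 47.79%.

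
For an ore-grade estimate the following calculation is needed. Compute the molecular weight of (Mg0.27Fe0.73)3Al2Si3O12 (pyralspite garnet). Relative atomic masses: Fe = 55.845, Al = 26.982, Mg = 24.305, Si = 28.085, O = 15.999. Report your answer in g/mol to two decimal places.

472.19 g/mol

The formula mass is the sum 0.81*24.305 + 2.19*55.845 + 2*26.982 + 3*28.085 + 12*15.999.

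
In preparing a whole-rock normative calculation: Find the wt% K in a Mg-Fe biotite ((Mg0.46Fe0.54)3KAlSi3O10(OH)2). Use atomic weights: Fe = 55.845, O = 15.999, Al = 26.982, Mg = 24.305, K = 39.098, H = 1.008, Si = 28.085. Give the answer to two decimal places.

8.35 weight percent

Formula mass = 1.38·24.305 + 1.62·55.845 + 1·39.098 + 1·26.982 + 3·28.085 + 12·15.999 + 2·1.008 = 468.349 g/mol, of which 39.098 g is K.
So K makes up 39.098/468.349 = 0.0835 of the mass, i.e. 8.35%.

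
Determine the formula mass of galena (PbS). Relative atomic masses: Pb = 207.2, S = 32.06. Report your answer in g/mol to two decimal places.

Pb: 1 × 207.2 = 207.2000
S: 1 × 32.06 = 32.0600
Summing the contributions gives the formula mass.

239.26 g/mol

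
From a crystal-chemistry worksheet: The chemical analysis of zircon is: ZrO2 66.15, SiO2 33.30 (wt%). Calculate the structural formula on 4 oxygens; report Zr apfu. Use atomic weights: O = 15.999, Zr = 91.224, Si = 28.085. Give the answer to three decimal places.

66.15 wt% ZrO2 ÷ 123.222 g/mol = 0.53684 mol, giving 0.53684 Zr and 1.07368 O.
33.30 wt% SiO2 ÷ 60.083 g/mol = 0.55423 mol, giving 0.55423 Si and 1.10846 O.
Oxygen sums to 2.18214; scaling by 4/2.18214 = 1.83306 puts the formula on 4 O.
Zr: 0.53684 × 1.83306 = 0.984 atoms per formula unit.

0.984 Zr apfu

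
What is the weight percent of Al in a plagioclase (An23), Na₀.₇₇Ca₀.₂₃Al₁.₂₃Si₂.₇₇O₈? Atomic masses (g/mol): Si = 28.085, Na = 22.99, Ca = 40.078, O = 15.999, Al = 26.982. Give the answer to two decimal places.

12.48 wt%

Molar mass of Na₀.₇₇Ca₀.₂₃Al₁.₂₃Si₂.₇₇O₈: 0.77·22.99 + 0.23·40.078 + 1.23·26.982 + 2.77·28.085 + 8·15.999 = 265.896 g/mol.
Mass of Al per formula unit: 1.23 × 26.982 = 33.188 g.
Weight fraction Al = 33.188 / 265.896 = 0.1248.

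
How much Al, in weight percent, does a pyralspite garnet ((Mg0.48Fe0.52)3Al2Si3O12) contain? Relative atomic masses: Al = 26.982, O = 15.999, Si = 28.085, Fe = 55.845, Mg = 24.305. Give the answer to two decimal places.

11.93 weight percent

M((Mg0.48Fe0.52)3Al2Si3O12) = 452.324 g/mol.
Al contributes 2 × 26.982 = 53.964 g per mole.
53.964/452.324 = 0.1193 → 11.93%.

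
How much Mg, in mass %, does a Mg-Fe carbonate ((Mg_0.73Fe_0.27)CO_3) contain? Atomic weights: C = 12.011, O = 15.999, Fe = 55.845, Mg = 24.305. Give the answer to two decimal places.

19.11 mass %

M((Mg_0.73Fe_0.27)CO_3) = 92.829 g/mol.
Mg contributes 0.73 × 24.305 = 17.743 g per mole.
17.743/92.829 = 0.1911 → 19.11%.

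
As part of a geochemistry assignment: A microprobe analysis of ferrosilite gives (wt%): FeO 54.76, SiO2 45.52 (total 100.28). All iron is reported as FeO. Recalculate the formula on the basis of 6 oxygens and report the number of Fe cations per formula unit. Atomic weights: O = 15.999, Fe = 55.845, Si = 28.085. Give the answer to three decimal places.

FeO: 54.76/71.844 = 0.76221 mol → 0.76221 mol Fe, 0.76221 mol O.
SiO2: 45.52/60.083 = 0.75762 mol → 0.75762 mol Si, 1.51524 mol O.
Total oxygen = 2.27745 mol. Normalization factor = 6/2.27745 = 2.63453.
Fe per 6 O = 0.76221 × 2.63453 = 2.008.

2.008 Fe apfu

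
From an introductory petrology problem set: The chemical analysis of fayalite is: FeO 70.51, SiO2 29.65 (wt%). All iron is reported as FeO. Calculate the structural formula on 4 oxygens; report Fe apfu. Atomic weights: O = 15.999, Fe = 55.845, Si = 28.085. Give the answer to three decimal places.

1.994 Fe apfu

70.51 wt% FeO ÷ 71.844 g/mol = 0.98143 mol, giving 0.98143 Fe and 0.98143 O.
29.65 wt% SiO2 ÷ 60.083 g/mol = 0.49348 mol, giving 0.49348 Si and 0.98696 O.
Oxygen sums to 1.96839; scaling by 4/1.96839 = 2.03212 puts the formula on 4 O.
Fe: 0.98143 × 2.03212 = 1.994 atoms per formula unit.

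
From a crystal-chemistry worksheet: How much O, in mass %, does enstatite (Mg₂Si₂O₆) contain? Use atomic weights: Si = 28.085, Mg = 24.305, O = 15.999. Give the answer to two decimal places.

47.81 mass %

M(Mg₂Si₂O₆) = 200.774 g/mol.
O contributes 6 × 15.999 = 95.994 g per mole.
95.994/200.774 = 0.4781 → 47.81%.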